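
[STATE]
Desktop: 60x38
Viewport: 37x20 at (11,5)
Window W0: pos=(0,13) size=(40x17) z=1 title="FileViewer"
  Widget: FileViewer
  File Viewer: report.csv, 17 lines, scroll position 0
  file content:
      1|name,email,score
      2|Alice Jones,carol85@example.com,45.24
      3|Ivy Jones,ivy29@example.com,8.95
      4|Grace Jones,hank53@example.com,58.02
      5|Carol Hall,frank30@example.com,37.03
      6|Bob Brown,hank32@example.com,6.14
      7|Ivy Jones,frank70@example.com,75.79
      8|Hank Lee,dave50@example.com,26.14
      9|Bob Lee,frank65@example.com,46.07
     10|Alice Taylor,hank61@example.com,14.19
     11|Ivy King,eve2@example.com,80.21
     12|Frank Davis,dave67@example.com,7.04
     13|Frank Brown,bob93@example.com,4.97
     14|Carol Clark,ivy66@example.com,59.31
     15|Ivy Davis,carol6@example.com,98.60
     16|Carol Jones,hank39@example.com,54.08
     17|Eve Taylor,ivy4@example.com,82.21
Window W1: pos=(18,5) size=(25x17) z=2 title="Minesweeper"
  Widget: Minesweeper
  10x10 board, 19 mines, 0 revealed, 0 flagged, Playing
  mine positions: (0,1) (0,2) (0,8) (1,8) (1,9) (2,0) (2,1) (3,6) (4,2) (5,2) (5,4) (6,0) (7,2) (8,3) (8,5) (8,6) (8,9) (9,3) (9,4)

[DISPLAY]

       ┏━━━━━━━━━━━━━━━━━━━━━━━┓     
       ┃ Minesweeper           ┃     
       ┠───────────────────────┨     
       ┃■■■■■■■■■■             ┃     
       ┃■■■■■■■■■■             ┃     
       ┃■■■■■■■■■■             ┃     
       ┃■■■■■■■■■■             ┃     
       ┃■■■■■■■■■■             ┃     
━━━━━━━┃■■■■■■■■■■             ┃     
r      ┃■■■■■■■■■■             ┃     
───────┃■■■■■■■■■■             ┃     
,score ┃■■■■■■■■■■             ┃     
s,carol┃■■■■■■■■■■             ┃     
ivy29@e┃                       ┃     
s,hank5┃                       ┃     
,frank3┃                       ┃     
hank32@┗━━━━━━━━━━━━━━━━━━━━━━━┛     
frank70@example.com,75.79  ░┃        
ave50@example.com,26.14    ░┃        
ank65@example.com,46.07    ░┃        


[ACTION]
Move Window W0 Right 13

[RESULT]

       ┏━━━━━━━━━━━━━━━━━━━━━━━┓     
       ┃ Minesweeper           ┃     
       ┠───────────────────────┨     
       ┃■■■■■■■■■■             ┃     
       ┃■■■■■■■■■■             ┃     
       ┃■■■■■■■■■■             ┃     
       ┃■■■■■■■■■■             ┃     
       ┃■■■■■■■■■■             ┃     
  ┏━━━━┃■■■■■■■■■■             ┃━━━━━
  ┃ Fil┃■■■■■■■■■■             ┃     
  ┠────┃■■■■■■■■■■             ┃─────
  ┃name┃■■■■■■■■■■             ┃     
  ┃Alic┃■■■■■■■■■■             ┃om,45
  ┃Ivy ┃                       ┃.95  
  ┃Grac┃                       ┃m,58.
  ┃Caro┃                       ┃m,37.
  ┃Bob ┗━━━━━━━━━━━━━━━━━━━━━━━┛6.14 
  ┃Ivy Jones,frank70@example.com,75.7
  ┃Hank Lee,dave50@example.com,26.14 
  ┃Bob Lee,frank65@example.com,46.07 


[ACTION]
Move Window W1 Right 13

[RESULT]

                    ┏━━━━━━━━━━━━━━━━
                    ┃ Minesweeper    
                    ┠────────────────
                    ┃■■■■■■■■■■      
                    ┃■■■■■■■■■■      
                    ┃■■■■■■■■■■      
                    ┃■■■■■■■■■■      
                    ┃■■■■■■■■■■      
  ┏━━━━━━━━━━━━━━━━━┃■■■■■■■■■■      
  ┃ FileViewer      ┃■■■■■■■■■■      
  ┠─────────────────┃■■■■■■■■■■      
  ┃name,email,score ┃■■■■■■■■■■      
  ┃Alice Jones,carol┃■■■■■■■■■■      
  ┃Ivy Jones,ivy29@e┃                
  ┃Grace Jones,hank5┃                
  ┃Carol Hall,frank3┃                
  ┃Bob Brown,hank32@┗━━━━━━━━━━━━━━━━
  ┃Ivy Jones,frank70@example.com,75.7
  ┃Hank Lee,dave50@example.com,26.14 
  ┃Bob Lee,frank65@example.com,46.07 


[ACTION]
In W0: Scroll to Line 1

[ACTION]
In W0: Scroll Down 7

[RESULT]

                    ┏━━━━━━━━━━━━━━━━
                    ┃ Minesweeper    
                    ┠────────────────
                    ┃■■■■■■■■■■      
                    ┃■■■■■■■■■■      
                    ┃■■■■■■■■■■      
                    ┃■■■■■■■■■■      
                    ┃■■■■■■■■■■      
  ┏━━━━━━━━━━━━━━━━━┃■■■■■■■■■■      
  ┃ FileViewer      ┃■■■■■■■■■■      
  ┠─────────────────┃■■■■■■■■■■      
  ┃Carol Hall,frank3┃■■■■■■■■■■      
  ┃Bob Brown,hank32@┃■■■■■■■■■■      
  ┃Ivy Jones,frank70┃                
  ┃Hank Lee,dave50@e┃                
  ┃Bob Lee,frank65@e┃                
  ┃Alice Taylor,hank┗━━━━━━━━━━━━━━━━
  ┃Ivy King,eve2@example.com,80.21   
  ┃Frank Davis,dave67@example.com,7.0
  ┃Frank Brown,bob93@example.com,4.97


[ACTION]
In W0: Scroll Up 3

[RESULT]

                    ┏━━━━━━━━━━━━━━━━
                    ┃ Minesweeper    
                    ┠────────────────
                    ┃■■■■■■■■■■      
                    ┃■■■■■■■■■■      
                    ┃■■■■■■■■■■      
                    ┃■■■■■■■■■■      
                    ┃■■■■■■■■■■      
  ┏━━━━━━━━━━━━━━━━━┃■■■■■■■■■■      
  ┃ FileViewer      ┃■■■■■■■■■■      
  ┠─────────────────┃■■■■■■■■■■      
  ┃Alice Jones,carol┃■■■■■■■■■■      
  ┃Ivy Jones,ivy29@e┃■■■■■■■■■■      
  ┃Grace Jones,hank5┃                
  ┃Carol Hall,frank3┃                
  ┃Bob Brown,hank32@┃                
  ┃Ivy Jones,frank70┗━━━━━━━━━━━━━━━━
  ┃Hank Lee,dave50@example.com,26.14 
  ┃Bob Lee,frank65@example.com,46.07 
  ┃Alice Taylor,hank61@example.com,14


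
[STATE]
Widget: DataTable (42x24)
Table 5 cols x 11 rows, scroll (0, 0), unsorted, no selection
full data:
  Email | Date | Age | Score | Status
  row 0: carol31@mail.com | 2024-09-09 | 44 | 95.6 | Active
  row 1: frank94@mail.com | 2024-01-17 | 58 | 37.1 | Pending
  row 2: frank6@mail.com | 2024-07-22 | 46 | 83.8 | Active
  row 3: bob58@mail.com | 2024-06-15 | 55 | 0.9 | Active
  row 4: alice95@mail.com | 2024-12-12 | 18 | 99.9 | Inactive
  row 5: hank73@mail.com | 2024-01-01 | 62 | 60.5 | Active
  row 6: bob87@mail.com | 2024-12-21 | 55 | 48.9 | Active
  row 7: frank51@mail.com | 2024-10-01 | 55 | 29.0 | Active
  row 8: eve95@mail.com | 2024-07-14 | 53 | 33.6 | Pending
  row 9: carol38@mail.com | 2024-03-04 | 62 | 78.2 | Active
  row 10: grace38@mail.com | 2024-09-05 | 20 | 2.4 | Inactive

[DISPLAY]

Email           │Date      │Age│Score│Stat
────────────────┼──────────┼───┼─────┼────
carol31@mail.com│2024-09-09│44 │95.6 │Acti
frank94@mail.com│2024-01-17│58 │37.1 │Pend
frank6@mail.com │2024-07-22│46 │83.8 │Acti
bob58@mail.com  │2024-06-15│55 │0.9  │Acti
alice95@mail.com│2024-12-12│18 │99.9 │Inac
hank73@mail.com │2024-01-01│62 │60.5 │Acti
bob87@mail.com  │2024-12-21│55 │48.9 │Acti
frank51@mail.com│2024-10-01│55 │29.0 │Acti
eve95@mail.com  │2024-07-14│53 │33.6 │Pend
carol38@mail.com│2024-03-04│62 │78.2 │Acti
grace38@mail.com│2024-09-05│20 │2.4  │Inac
                                          
                                          
                                          
                                          
                                          
                                          
                                          
                                          
                                          
                                          
                                          


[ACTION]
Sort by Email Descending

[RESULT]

Email          ▼│Date      │Age│Score│Stat
────────────────┼──────────┼───┼─────┼────
hank73@mail.com │2024-01-01│62 │60.5 │Acti
grace38@mail.com│2024-09-05│20 │2.4  │Inac
frank94@mail.com│2024-01-17│58 │37.1 │Pend
frank6@mail.com │2024-07-22│46 │83.8 │Acti
frank51@mail.com│2024-10-01│55 │29.0 │Acti
eve95@mail.com  │2024-07-14│53 │33.6 │Pend
carol38@mail.com│2024-03-04│62 │78.2 │Acti
carol31@mail.com│2024-09-09│44 │95.6 │Acti
bob87@mail.com  │2024-12-21│55 │48.9 │Acti
bob58@mail.com  │2024-06-15│55 │0.9  │Acti
alice95@mail.com│2024-12-12│18 │99.9 │Inac
                                          
                                          
                                          
                                          
                                          
                                          
                                          
                                          
                                          
                                          
                                          


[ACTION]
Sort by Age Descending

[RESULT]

Email           │Date      │Ag▼│Score│Stat
────────────────┼──────────┼───┼─────┼────
hank73@mail.com │2024-01-01│62 │60.5 │Acti
carol38@mail.com│2024-03-04│62 │78.2 │Acti
frank94@mail.com│2024-01-17│58 │37.1 │Pend
frank51@mail.com│2024-10-01│55 │29.0 │Acti
bob87@mail.com  │2024-12-21│55 │48.9 │Acti
bob58@mail.com  │2024-06-15│55 │0.9  │Acti
eve95@mail.com  │2024-07-14│53 │33.6 │Pend
frank6@mail.com │2024-07-22│46 │83.8 │Acti
carol31@mail.com│2024-09-09│44 │95.6 │Acti
grace38@mail.com│2024-09-05│20 │2.4  │Inac
alice95@mail.com│2024-12-12│18 │99.9 │Inac
                                          
                                          
                                          
                                          
                                          
                                          
                                          
                                          
                                          
                                          
                                          


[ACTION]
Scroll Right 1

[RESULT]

mail           │Date      │Ag▼│Score│Statu
───────────────┼──────────┼───┼─────┼─────
ank73@mail.com │2024-01-01│62 │60.5 │Activ
arol38@mail.com│2024-03-04│62 │78.2 │Activ
rank94@mail.com│2024-01-17│58 │37.1 │Pendi
rank51@mail.com│2024-10-01│55 │29.0 │Activ
ob87@mail.com  │2024-12-21│55 │48.9 │Activ
ob58@mail.com  │2024-06-15│55 │0.9  │Activ
ve95@mail.com  │2024-07-14│53 │33.6 │Pendi
rank6@mail.com │2024-07-22│46 │83.8 │Activ
arol31@mail.com│2024-09-09│44 │95.6 │Activ
race38@mail.com│2024-09-05│20 │2.4  │Inact
lice95@mail.com│2024-12-12│18 │99.9 │Inact
                                          
                                          
                                          
                                          
                                          
                                          
                                          
                                          
                                          
                                          
                                          


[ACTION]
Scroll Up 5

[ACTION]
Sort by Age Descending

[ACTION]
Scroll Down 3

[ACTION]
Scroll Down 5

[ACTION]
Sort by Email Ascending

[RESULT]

mail          ▲│Date      │Age│Score│Statu
───────────────┼──────────┼───┼─────┼─────
lice95@mail.com│2024-12-12│18 │99.9 │Inact
ob58@mail.com  │2024-06-15│55 │0.9  │Activ
ob87@mail.com  │2024-12-21│55 │48.9 │Activ
arol31@mail.com│2024-09-09│44 │95.6 │Activ
arol38@mail.com│2024-03-04│62 │78.2 │Activ
ve95@mail.com  │2024-07-14│53 │33.6 │Pendi
rank51@mail.com│2024-10-01│55 │29.0 │Activ
rank6@mail.com │2024-07-22│46 │83.8 │Activ
rank94@mail.com│2024-01-17│58 │37.1 │Pendi
race38@mail.com│2024-09-05│20 │2.4  │Inact
ank73@mail.com │2024-01-01│62 │60.5 │Activ
                                          
                                          
                                          
                                          
                                          
                                          
                                          
                                          
                                          
                                          
                                          


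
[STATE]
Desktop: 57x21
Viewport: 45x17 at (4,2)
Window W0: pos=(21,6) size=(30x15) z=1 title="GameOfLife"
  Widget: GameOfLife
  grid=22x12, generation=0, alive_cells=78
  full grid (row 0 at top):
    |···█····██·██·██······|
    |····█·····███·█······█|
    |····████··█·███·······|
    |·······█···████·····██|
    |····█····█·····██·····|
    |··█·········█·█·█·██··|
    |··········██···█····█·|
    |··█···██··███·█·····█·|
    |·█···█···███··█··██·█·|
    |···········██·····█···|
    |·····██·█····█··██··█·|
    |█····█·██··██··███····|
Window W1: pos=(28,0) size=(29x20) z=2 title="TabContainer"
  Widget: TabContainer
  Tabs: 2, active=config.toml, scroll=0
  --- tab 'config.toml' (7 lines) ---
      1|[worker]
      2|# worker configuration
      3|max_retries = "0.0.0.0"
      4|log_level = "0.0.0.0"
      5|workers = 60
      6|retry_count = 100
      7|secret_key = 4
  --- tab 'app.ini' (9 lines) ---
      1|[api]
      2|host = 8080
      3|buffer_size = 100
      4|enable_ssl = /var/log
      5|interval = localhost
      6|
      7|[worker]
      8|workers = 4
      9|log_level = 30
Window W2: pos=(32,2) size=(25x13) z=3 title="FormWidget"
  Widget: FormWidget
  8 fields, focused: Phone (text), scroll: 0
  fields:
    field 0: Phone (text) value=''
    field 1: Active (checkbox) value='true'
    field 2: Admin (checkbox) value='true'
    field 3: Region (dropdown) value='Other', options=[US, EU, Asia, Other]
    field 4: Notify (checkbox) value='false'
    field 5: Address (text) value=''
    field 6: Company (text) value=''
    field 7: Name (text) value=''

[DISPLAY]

                        ┠───┏━━━━━━━━━━━━━━━━
                        ┃[co┃ FormWidget     
                        ┃───┠────────────────
                        ┃[wo┃> Phone:      [ 
                 ┏━━━━━━┃# w┃  Active:     [x
                 ┃ GameO┃max┃  Admin:      [x
                 ┠──────┃log┃  Region:     [O
                 ┃Gen: 0┃wor┃  Notify:     [ 
                 ┃····█·┃ret┃  Address:    [ 
                 ┃····██┃sec┃  Company:    [ 
                 ┃······┃   ┃  Name:       [ 
                 ┃····█·┃   ┃                
                 ┃··█···┃   ┗━━━━━━━━━━━━━━━━
                 ┃······┃                    
                 ┃··█···┃                    
                 ┃·█···█┃                    
                 ┃······┃                    


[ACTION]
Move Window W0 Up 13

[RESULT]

                 ┠──────┠───┏━━━━━━━━━━━━━━━━
                 ┃Gen: 0┃[co┃ FormWidget     
                 ┃····█·┃───┠────────────────
                 ┃····██┃[wo┃> Phone:      [ 
                 ┃······┃# w┃  Active:     [x
                 ┃····█·┃max┃  Admin:      [x
                 ┃··█···┃log┃  Region:     [O
                 ┃······┃wor┃  Notify:     [ 
                 ┃··█···┃ret┃  Address:    [ 
                 ┃·█···█┃sec┃  Company:    [ 
                 ┃······┃   ┃  Name:       [ 
                 ┃·····█┃   ┃                
                 ┗━━━━━━┃   ┗━━━━━━━━━━━━━━━━
                        ┃                    
                        ┃                    
                        ┃                    
                        ┃                    


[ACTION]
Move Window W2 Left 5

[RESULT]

                 ┠─────┏━━━━━━━━━━━━━━━━━━━━━
                 ┃Gen: ┃ FormWidget          
                 ┃····█┠─────────────────────
                 ┃····█┃> Phone:      [      
                 ┃·····┃  Active:     [x]    
                 ┃····█┃  Admin:      [x]    
                 ┃··█··┃  Region:     [Other 
                 ┃·····┃  Notify:     [ ]    
                 ┃··█··┃  Address:    [      
                 ┃·█···┃  Company:    [      
                 ┃·····┃  Name:       [      
                 ┃·····┃                     
                 ┗━━━━━┗━━━━━━━━━━━━━━━━━━━━━
                        ┃                    
                        ┃                    
                        ┃                    
                        ┃                    


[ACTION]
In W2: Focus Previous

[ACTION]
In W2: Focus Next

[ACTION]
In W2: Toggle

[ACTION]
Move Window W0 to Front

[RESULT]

                 ┠───────────────────────────
                 ┃Gen: 0                     
                 ┃····█·····███·█······█     
                 ┃····████··█·███·······     
                 ┃·······█···████·····██     
                 ┃····█····█·····██·····     
                 ┃··█·········█·█·█·██··     
                 ┃··········██···█····█·     
                 ┃··█···██··███·█·····█·     
                 ┃·█···█···███··█··██·█·     
                 ┃···········██·····█···     
                 ┃·····██·█····█··██··█·     
                 ┗━━━━━━━━━━━━━━━━━━━━━━━━━━━
                        ┃                    
                        ┃                    
                        ┃                    
                        ┃                    


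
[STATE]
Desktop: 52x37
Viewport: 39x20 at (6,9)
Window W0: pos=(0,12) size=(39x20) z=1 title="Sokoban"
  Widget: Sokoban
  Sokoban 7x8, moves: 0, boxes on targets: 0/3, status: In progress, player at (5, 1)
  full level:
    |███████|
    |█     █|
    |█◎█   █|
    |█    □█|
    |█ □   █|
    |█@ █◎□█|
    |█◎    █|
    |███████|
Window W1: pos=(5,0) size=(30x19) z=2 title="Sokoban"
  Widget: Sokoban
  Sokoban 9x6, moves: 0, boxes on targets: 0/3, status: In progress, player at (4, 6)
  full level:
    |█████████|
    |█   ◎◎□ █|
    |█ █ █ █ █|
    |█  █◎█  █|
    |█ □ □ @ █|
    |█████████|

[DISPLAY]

Moves: 0  0/3               ┃          
                            ┃          
                            ┃          
                            ┃━━━┓      
                            ┃   ┃      
                            ┃───┨      
                            ┃   ┃      
                            ┃   ┃      
                            ┃   ┃      
━━━━━━━━━━━━━━━━━━━━━━━━━━━━┛   ┃      
 █                              ┃      
□█                              ┃      
 █                              ┃      
██                              ┃      
: 0  0/3                        ┃      
                                ┃      
                                ┃      
                                ┃      
                                ┃      
                                ┃      


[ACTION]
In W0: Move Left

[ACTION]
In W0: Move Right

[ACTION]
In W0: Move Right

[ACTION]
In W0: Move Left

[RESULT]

Moves: 0  0/3               ┃          
                            ┃          
                            ┃          
                            ┃━━━┓      
                            ┃   ┃      
                            ┃───┨      
                            ┃   ┃      
                            ┃   ┃      
                            ┃   ┃      
━━━━━━━━━━━━━━━━━━━━━━━━━━━━┛   ┃      
 █                              ┃      
□█                              ┃      
 █                              ┃      
██                              ┃      
: 2  0/3                        ┃      
                                ┃      
                                ┃      
                                ┃      
                                ┃      
                                ┃      


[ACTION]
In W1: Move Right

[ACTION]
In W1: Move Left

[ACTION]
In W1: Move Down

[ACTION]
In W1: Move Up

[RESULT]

Moves: 3  0/3               ┃          
                            ┃          
                            ┃          
                            ┃━━━┓      
                            ┃   ┃      
                            ┃───┨      
                            ┃   ┃      
                            ┃   ┃      
                            ┃   ┃      
━━━━━━━━━━━━━━━━━━━━━━━━━━━━┛   ┃      
 █                              ┃      
□█                              ┃      
 █                              ┃      
██                              ┃      
: 2  0/3                        ┃      
                                ┃      
                                ┃      
                                ┃      
                                ┃      
                                ┃      


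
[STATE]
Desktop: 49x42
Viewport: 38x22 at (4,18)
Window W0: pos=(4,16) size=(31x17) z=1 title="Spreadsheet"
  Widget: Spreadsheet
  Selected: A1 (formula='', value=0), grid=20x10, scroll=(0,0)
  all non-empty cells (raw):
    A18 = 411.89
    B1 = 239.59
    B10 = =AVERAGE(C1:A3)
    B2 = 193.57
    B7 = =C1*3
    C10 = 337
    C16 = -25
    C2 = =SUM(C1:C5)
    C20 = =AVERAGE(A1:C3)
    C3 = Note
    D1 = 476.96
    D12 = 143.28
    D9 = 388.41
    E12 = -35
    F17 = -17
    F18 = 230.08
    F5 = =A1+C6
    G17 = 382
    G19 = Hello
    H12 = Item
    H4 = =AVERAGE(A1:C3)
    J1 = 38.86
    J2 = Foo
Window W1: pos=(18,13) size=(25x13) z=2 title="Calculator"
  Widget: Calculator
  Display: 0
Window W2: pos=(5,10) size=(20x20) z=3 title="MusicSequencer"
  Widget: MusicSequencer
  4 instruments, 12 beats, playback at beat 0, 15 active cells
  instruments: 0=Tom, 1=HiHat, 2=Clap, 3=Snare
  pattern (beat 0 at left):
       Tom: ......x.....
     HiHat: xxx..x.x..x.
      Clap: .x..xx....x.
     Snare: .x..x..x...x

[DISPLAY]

┠┃                  ┃8 │ 9 │ ÷ │      
┃┃                  ┃──┼───┼───┤      
┃┃                  ┃5 │ 6 │ × │      
┃┃                  ┃──┼───┼───┤      
┃┃                  ┃2 │ 3 │ - │      
┃┃                  ┃──┼───┼───┤      
┃┃                  ┃. │ = │ + │      
┃┃                  ┃━━━━━━━━━━━━━━━━━
┃┃                  ┃       0 ┃       
┃┃                  ┃       0 ┃       
┃┃                  ┃       0 ┃       
┃┗━━━━━━━━━━━━━━━━━━┛       0 ┃       
┃  9        0       0       0 ┃       
┃ 10        0#CIRC!       337 ┃       
┗━━━━━━━━━━━━━━━━━━━━━━━━━━━━━┛       
                                      
                                      
                                      
                                      
                                      
                                      
                                      


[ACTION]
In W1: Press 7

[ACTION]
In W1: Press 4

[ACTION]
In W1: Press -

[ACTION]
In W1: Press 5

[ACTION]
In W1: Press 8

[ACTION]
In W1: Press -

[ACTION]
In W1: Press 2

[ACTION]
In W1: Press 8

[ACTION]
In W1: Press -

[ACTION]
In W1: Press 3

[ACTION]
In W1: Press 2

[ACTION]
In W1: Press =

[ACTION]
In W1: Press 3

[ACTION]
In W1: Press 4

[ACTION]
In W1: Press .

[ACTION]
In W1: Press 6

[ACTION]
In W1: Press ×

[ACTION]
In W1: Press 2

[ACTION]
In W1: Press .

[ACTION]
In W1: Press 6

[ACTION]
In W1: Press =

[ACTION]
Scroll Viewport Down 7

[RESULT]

┃┃                  ┃5 │ 6 │ × │      
┃┃                  ┃──┼───┼───┤      
┃┃                  ┃2 │ 3 │ - │      
┃┃                  ┃──┼───┼───┤      
┃┃                  ┃. │ = │ + │      
┃┃                  ┃━━━━━━━━━━━━━━━━━
┃┃                  ┃       0 ┃       
┃┃                  ┃       0 ┃       
┃┃                  ┃       0 ┃       
┃┗━━━━━━━━━━━━━━━━━━┛       0 ┃       
┃  9        0       0       0 ┃       
┃ 10        0#CIRC!       337 ┃       
┗━━━━━━━━━━━━━━━━━━━━━━━━━━━━━┛       
                                      
                                      
                                      
                                      
                                      
                                      
                                      
                                      
                                      


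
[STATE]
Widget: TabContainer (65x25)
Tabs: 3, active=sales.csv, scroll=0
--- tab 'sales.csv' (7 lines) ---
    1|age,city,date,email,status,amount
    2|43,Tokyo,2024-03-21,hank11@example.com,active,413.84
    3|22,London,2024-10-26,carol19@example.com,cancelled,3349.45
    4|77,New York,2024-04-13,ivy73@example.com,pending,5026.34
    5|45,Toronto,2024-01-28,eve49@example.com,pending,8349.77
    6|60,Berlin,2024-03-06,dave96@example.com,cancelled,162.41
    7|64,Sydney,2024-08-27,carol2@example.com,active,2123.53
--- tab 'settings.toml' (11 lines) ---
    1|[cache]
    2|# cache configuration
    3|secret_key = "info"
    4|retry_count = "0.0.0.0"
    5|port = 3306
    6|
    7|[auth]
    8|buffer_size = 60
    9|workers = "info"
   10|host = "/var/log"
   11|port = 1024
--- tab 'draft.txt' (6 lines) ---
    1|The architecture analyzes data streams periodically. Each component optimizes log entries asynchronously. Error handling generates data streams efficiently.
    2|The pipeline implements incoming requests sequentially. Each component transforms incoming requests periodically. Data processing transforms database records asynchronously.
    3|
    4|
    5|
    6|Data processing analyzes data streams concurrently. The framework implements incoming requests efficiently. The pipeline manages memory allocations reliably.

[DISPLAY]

[sales.csv]│ settings.toml │ draft.txt                           
─────────────────────────────────────────────────────────────────
age,city,date,email,status,amount                                
43,Tokyo,2024-03-21,hank11@example.com,active,413.84             
22,London,2024-10-26,carol19@example.com,cancelled,3349.45       
77,New York,2024-04-13,ivy73@example.com,pending,5026.34         
45,Toronto,2024-01-28,eve49@example.com,pending,8349.77          
60,Berlin,2024-03-06,dave96@example.com,cancelled,162.41         
64,Sydney,2024-08-27,carol2@example.com,active,2123.53           
                                                                 
                                                                 
                                                                 
                                                                 
                                                                 
                                                                 
                                                                 
                                                                 
                                                                 
                                                                 
                                                                 
                                                                 
                                                                 
                                                                 
                                                                 
                                                                 


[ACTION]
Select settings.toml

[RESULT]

 sales.csv │[settings.toml]│ draft.txt                           
─────────────────────────────────────────────────────────────────
[cache]                                                          
# cache configuration                                            
secret_key = "info"                                              
retry_count = "0.0.0.0"                                          
port = 3306                                                      
                                                                 
[auth]                                                           
buffer_size = 60                                                 
workers = "info"                                                 
host = "/var/log"                                                
port = 1024                                                      
                                                                 
                                                                 
                                                                 
                                                                 
                                                                 
                                                                 
                                                                 
                                                                 
                                                                 
                                                                 
                                                                 
                                                                 


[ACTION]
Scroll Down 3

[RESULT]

 sales.csv │[settings.toml]│ draft.txt                           
─────────────────────────────────────────────────────────────────
retry_count = "0.0.0.0"                                          
port = 3306                                                      
                                                                 
[auth]                                                           
buffer_size = 60                                                 
workers = "info"                                                 
host = "/var/log"                                                
port = 1024                                                      
                                                                 
                                                                 
                                                                 
                                                                 
                                                                 
                                                                 
                                                                 
                                                                 
                                                                 
                                                                 
                                                                 
                                                                 
                                                                 
                                                                 
                                                                 


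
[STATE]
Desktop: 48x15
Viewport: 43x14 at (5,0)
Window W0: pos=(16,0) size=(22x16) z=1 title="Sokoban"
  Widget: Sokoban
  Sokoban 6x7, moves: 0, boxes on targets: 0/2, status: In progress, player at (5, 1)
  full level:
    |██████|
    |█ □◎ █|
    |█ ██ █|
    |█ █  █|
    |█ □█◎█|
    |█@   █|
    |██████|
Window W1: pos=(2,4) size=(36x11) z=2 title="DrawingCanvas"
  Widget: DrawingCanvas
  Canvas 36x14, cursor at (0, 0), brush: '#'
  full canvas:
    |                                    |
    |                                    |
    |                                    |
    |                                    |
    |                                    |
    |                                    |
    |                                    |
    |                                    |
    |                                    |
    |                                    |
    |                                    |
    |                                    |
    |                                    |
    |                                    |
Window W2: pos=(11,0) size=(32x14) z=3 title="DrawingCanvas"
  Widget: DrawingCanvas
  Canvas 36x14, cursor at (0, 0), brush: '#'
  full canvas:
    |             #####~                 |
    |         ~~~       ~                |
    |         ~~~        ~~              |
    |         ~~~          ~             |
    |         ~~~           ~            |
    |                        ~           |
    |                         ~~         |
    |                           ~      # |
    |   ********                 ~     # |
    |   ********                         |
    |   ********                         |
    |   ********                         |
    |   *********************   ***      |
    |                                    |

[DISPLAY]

      ┏━━━━━━━━━━━━━━━━━━━━━━━━━━━━━━┓     
      ┃ DrawingCanvas                ┃     
      ┠──────────────────────────────┨     
      ┃+            #####~           ┃     
━━━━━━┃         ~~~       ~          ┃     
rawing┃         ~~~        ~~        ┃     
──────┃         ~~~          ~       ┃     
      ┃         ~~~           ~      ┃     
      ┃                        ~     ┃     
      ┃                         ~~   ┃     
      ┃                           ~  ┃     
      ┃   ********                 ~ ┃     
      ┃   ********                   ┃     
      ┗━━━━━━━━━━━━━━━━━━━━━━━━━━━━━━┛     


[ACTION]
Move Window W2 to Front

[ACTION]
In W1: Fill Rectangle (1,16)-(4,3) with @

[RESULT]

      ┏━━━━━━━━━━━━━━━━━━━━━━━━━━━━━━┓     
      ┃ DrawingCanvas                ┃     
      ┠──────────────────────────────┨     
      ┃+            #####~           ┃     
━━━━━━┃         ~~~       ~          ┃     
rawing┃         ~~~        ~~        ┃     
──────┃         ~~~          ~       ┃     
      ┃         ~~~           ~      ┃     
 @@@@@┃                        ~     ┃     
 @@@@@┃                         ~~   ┃     
 @@@@@┃                           ~  ┃     
 @@@@@┃   ********                 ~ ┃     
      ┃   ********                   ┃     
      ┗━━━━━━━━━━━━━━━━━━━━━━━━━━━━━━┛     


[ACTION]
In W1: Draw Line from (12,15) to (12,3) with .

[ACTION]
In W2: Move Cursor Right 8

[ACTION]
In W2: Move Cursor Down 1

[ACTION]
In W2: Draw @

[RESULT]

      ┏━━━━━━━━━━━━━━━━━━━━━━━━━━━━━━┓     
      ┃ DrawingCanvas                ┃     
      ┠──────────────────────────────┨     
      ┃             #####~           ┃     
━━━━━━┃        @~~~       ~          ┃     
rawing┃         ~~~        ~~        ┃     
──────┃         ~~~          ~       ┃     
      ┃         ~~~           ~      ┃     
 @@@@@┃                        ~     ┃     
 @@@@@┃                         ~~   ┃     
 @@@@@┃                           ~  ┃     
 @@@@@┃   ********                 ~ ┃     
      ┃   ********                   ┃     
      ┗━━━━━━━━━━━━━━━━━━━━━━━━━━━━━━┛     


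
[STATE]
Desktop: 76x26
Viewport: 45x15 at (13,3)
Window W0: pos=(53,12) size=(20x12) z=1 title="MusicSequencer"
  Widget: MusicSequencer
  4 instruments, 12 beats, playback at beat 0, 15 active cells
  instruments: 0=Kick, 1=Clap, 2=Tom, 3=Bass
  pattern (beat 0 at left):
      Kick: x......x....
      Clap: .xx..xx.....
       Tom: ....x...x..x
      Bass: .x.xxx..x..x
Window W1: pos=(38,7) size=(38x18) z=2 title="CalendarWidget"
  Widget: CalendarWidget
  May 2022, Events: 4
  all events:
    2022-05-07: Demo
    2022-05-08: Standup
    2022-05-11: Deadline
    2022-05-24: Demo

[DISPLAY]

                                             
                                             
                                             
                                             
                         ┏━━━━━━━━━━━━━━━━━━━
                         ┃ CalendarWidget    
                         ┠───────────────────
                         ┃              May 2
                         ┃Mo Tu We Th Fr Sa S
                         ┃                   
                         ┃ 2  3  4  5  6  7* 
                         ┃ 9 10 11* 12 13 14 
                         ┃16 17 18 19 20 21 2
                         ┃23 24* 25 26 27 28 
                         ┃30 31              


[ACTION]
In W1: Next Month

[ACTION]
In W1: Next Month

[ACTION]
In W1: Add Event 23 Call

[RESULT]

                                             
                                             
                                             
                                             
                         ┏━━━━━━━━━━━━━━━━━━━
                         ┃ CalendarWidget    
                         ┠───────────────────
                         ┃             July 2
                         ┃Mo Tu We Th Fr Sa S
                         ┃             1  2  
                         ┃ 4  5  6  7  8  9 1
                         ┃11 12 13 14 15 16 1
                         ┃18 19 20 21 22 23* 
                         ┃25 26 27 28 29 30 3
                         ┃                   


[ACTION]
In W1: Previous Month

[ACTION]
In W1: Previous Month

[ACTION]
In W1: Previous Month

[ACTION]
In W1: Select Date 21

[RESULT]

                                             
                                             
                                             
                                             
                         ┏━━━━━━━━━━━━━━━━━━━
                         ┃ CalendarWidget    
                         ┠───────────────────
                         ┃             April 
                         ┃Mo Tu We Th Fr Sa S
                         ┃             1  2  
                         ┃ 4  5  6  7  8  9 1
                         ┃11 12 13 14 15 16 1
                         ┃18 19 20 [21] 22 23
                         ┃25 26 27 28 29 30  
                         ┃                   
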